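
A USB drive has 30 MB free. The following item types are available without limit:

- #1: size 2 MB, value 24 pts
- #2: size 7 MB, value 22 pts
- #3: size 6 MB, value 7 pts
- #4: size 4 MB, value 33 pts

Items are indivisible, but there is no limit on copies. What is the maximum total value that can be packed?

Best value-per-unit is #1 at 24/2, and filling with it alone uses size 15×2=30. No mix of the others beats 15×24 = 360.

360 pts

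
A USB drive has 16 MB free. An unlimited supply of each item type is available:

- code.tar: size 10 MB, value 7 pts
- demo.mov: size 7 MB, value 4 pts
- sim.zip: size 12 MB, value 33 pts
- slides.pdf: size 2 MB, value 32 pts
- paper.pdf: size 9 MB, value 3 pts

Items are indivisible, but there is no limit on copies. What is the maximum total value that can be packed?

256 pts

Best value-per-unit is slides.pdf at 32/2, and filling with it alone uses size 8×2=16. No mix of the others beats 8×32 = 256.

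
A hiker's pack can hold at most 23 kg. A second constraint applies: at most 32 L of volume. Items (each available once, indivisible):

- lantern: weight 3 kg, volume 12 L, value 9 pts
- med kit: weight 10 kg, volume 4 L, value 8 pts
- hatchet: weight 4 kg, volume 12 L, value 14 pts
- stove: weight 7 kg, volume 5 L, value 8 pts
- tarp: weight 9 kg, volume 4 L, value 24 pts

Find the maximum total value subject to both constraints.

Feasible sets respecting both limits:
- lantern+hatchet+tarp: weight 16, volume 28, value 47
- med kit+hatchet+tarp: weight 23, volume 20, value 46
- hatchet+stove+tarp: weight 20, volume 21, value 46
Best: 47 pts.

47 pts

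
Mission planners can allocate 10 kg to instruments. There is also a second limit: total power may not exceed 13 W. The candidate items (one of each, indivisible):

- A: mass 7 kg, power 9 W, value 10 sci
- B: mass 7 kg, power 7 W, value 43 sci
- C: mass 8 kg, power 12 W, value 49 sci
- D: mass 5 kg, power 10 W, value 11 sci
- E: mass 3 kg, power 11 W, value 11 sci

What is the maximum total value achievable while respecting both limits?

Feasible sets respecting both limits:
- C: mass 8, power 12, value 49
- B: mass 7, power 7, value 43
- D: mass 5, power 10, value 11
- E: mass 3, power 11, value 11
Best: 49 sci.

49 sci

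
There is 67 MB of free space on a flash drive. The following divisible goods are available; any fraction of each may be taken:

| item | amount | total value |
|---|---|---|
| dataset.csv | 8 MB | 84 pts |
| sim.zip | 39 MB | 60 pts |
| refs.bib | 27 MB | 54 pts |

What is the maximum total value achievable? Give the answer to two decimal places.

187.23

Take in order of value per unit:
- dataset.csv (84/8 per unit): all 8 → value 84, running total 84.00
- refs.bib (54/27 per unit): all 27 → value 54, running total 138.00
- sim.zip (60/39 per unit): 32 of 39 → value 32×60/39 = 49.2308, running total 187.23
Total 187.23.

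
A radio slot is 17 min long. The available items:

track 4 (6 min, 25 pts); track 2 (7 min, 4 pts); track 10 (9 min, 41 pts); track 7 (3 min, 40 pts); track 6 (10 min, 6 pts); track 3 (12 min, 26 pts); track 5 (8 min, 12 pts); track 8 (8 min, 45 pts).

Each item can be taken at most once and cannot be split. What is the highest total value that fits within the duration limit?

This is a 0/1 knapsack; check combinations near the capacity.
- track 4+track 7+track 8: duration 6+3+8=17, value 25+40+45=110
- track 10+track 8: duration 9+8=17, value 41+45=86
- track 7+track 8: duration 3+8=11, value 40+45=85
- track 10+track 7: duration 9+3=12, value 41+40=81
Best: 110 pts.

110 pts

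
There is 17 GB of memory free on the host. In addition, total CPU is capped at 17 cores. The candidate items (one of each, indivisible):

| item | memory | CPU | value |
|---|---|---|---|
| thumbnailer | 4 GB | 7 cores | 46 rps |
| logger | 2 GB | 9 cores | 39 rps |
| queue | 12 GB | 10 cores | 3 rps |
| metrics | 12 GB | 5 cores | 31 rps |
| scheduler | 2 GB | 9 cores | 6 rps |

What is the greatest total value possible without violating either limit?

Feasible sets respecting both limits:
- thumbnailer+logger: memory 6, CPU 16, value 85
- thumbnailer+metrics: memory 16, CPU 12, value 77
- logger+metrics: memory 14, CPU 14, value 70
Best: 85 rps.

85 rps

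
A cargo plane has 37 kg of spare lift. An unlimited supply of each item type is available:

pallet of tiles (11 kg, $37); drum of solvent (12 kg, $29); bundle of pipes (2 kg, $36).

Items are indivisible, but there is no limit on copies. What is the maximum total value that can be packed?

Best value-per-unit is bundle of pipes at 36/2, and filling with it alone uses weight 18×2=36. No mix of the others beats 18×36 = 648.

$648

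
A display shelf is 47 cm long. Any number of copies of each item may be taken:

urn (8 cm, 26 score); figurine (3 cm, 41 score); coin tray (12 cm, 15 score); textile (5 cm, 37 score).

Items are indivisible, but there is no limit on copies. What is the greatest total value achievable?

615 score

Best value-per-unit is figurine at 41/3, and filling with it alone uses length 15×3=45. No mix of the others beats 15×41 = 615.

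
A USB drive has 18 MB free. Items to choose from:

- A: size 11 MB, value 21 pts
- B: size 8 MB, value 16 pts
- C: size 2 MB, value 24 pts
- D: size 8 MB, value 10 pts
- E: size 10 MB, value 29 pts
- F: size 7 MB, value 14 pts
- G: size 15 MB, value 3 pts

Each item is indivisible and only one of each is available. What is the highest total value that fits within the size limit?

Check high-value combinations within 18 MB:
- B+C+F: size 8+2+7=17, value 16+24+14=54
- C+E: size 2+10=12, value 24+29=53
- B+C+D: size 8+2+8=18, value 16+24+10=50
- C+D+F: size 2+8+7=17, value 24+10+14=48
Best: 54 pts.

54 pts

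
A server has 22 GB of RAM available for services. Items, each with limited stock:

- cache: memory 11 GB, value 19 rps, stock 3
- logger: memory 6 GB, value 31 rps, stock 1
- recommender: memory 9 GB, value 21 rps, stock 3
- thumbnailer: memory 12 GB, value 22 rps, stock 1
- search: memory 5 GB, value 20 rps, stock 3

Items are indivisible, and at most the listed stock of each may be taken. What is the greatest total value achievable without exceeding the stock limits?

91 rps

Top feasible selections:
- 1×logger + 3×search: memory 21, value 91
- 1×logger + 1×recommender + 1×search: memory 20, value 72
Best: 91 rps.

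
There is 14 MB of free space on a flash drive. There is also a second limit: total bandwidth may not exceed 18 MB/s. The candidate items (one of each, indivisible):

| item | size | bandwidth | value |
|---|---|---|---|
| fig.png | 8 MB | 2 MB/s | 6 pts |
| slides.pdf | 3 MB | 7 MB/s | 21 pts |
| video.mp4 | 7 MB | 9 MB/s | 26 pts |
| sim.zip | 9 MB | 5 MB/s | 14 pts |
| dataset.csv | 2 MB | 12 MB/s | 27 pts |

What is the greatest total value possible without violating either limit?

Feasible sets respecting both limits:
- slides.pdf+video.mp4: size 10, bandwidth 16, value 47
- sim.zip+dataset.csv: size 11, bandwidth 17, value 41
- slides.pdf+sim.zip: size 12, bandwidth 12, value 35
- fig.png+dataset.csv: size 10, bandwidth 14, value 33
Best: 47 pts.

47 pts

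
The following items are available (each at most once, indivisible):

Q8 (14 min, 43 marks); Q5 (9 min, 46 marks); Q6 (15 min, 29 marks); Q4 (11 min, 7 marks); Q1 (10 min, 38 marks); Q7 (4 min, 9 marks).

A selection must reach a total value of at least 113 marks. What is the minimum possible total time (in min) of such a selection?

Subsets with value ≥ 113, sorted by total time:
- Q8+Q5+Q1: time 33, value 127
- Q5+Q6+Q1: time 34, value 113
- Q8+Q5+Q1+Q7: time 37, value 136
- Q5+Q6+Q1+Q7: time 38, value 122
Minimum time: 33 min.

33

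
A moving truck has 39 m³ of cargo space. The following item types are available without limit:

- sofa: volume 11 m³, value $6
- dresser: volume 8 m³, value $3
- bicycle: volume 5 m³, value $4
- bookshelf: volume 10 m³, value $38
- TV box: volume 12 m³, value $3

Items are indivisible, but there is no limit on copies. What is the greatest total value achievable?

$118

Best value-per-unit is bookshelf at 38/10; filling with it alone gives 3×38 = 114.
Optimal mix: 1×bicycle + 3×bookshelf → volume 35, value 118.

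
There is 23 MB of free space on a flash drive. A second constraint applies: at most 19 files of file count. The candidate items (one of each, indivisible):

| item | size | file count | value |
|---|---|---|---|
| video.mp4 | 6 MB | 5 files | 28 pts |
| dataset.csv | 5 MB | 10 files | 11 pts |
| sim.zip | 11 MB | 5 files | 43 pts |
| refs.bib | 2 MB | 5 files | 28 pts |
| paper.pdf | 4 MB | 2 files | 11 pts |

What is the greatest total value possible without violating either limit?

110 pts

Feasible sets respecting both limits:
- video.mp4+sim.zip+refs.bib+paper.pdf: size 23, file count 17, value 110
- video.mp4+sim.zip+refs.bib: size 19, file count 15, value 99
- video.mp4+sim.zip+paper.pdf: size 21, file count 12, value 82
Best: 110 pts.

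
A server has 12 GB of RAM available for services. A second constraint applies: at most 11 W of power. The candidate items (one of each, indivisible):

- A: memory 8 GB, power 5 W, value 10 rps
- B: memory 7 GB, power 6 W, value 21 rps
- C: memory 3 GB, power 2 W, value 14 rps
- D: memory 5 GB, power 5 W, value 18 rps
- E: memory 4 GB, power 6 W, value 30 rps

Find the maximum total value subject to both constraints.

48 rps

Feasible sets respecting both limits:
- D+E: memory 9, power 11, value 48
- C+E: memory 7, power 8, value 44
- A+E: memory 12, power 11, value 40
Best: 48 rps.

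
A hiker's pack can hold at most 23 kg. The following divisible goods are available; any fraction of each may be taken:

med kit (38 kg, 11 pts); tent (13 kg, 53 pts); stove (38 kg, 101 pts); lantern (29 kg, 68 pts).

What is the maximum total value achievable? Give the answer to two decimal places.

79.58

Take in order of value per unit:
- tent (53/13 per unit): all 13 → value 53, running total 53.00
- stove (101/38 per unit): 10 of 38 → value 10×101/38 = 26.5789, running total 79.58
Total 79.58.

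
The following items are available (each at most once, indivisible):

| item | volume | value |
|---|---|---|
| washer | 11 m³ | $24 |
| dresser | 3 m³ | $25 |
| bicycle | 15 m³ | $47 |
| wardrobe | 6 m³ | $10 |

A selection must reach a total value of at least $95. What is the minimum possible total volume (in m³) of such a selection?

Subsets with value ≥ 95, sorted by total volume:
- washer+dresser+bicycle: volume 29, value 96
- washer+dresser+bicycle+wardrobe: volume 35, value 106
Minimum volume: 29 m³.

29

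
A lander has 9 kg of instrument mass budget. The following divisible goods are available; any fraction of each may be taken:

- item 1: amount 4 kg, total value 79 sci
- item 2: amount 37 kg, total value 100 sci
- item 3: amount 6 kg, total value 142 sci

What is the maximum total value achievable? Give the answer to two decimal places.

Take in order of value per unit:
- item 3 (142/6 per unit): all 6 → value 142, running total 142.00
- item 1 (79/4 per unit): 3 of 4 → value 3×79/4 = 59.2500, running total 201.25
Total 201.25.

201.25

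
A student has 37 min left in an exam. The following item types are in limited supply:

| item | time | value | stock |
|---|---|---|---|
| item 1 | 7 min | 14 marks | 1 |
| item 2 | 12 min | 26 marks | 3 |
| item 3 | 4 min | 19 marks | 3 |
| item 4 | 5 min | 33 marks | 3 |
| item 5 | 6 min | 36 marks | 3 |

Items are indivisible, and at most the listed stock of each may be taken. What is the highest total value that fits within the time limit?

Top feasible selections:
- 1×item 3 + 3×item 4 + 3×item 5: time 37, value 226
- 2×item 3 + 2×item 4 + 3×item 5: time 36, value 212
- 2×item 3 + 3×item 4 + 2×item 5: time 35, value 209
- 3×item 4 + 3×item 5: time 33, value 207
Best: 226 marks.

226 marks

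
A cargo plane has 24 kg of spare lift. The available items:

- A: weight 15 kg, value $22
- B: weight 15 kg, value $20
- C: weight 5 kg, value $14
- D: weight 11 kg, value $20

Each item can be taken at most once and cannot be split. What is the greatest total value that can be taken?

$36

This is a 0/1 knapsack; check combinations near the capacity.
- A+C: weight 15+5=20, value 22+14=36
- C+D: weight 5+11=16, value 14+20=34
- B+C: weight 15+5=20, value 20+14=34
- A: weight 15, value 22
- D: weight 11, value 20
Best: $36.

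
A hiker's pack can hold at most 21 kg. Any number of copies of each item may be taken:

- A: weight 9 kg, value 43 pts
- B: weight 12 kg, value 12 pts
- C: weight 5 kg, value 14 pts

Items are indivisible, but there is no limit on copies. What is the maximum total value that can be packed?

Best value-per-unit is A at 43/9, and filling with it alone uses weight 2×9=18. No mix of the others beats 2×43 = 86.

86 pts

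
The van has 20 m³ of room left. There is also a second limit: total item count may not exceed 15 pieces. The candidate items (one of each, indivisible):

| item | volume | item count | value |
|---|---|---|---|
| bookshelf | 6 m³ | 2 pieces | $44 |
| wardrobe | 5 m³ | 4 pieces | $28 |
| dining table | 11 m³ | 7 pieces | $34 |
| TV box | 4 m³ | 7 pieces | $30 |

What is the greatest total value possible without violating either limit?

$102

Feasible sets respecting both limits:
- bookshelf+wardrobe+TV box: volume 15, item count 13, value 102
- bookshelf+dining table: volume 17, item count 9, value 78
- bookshelf+TV box: volume 10, item count 9, value 74
Best: $102.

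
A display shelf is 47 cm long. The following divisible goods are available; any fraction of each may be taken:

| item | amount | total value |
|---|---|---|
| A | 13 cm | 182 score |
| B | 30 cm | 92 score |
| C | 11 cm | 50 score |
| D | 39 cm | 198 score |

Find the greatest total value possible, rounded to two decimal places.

354.62

Take in order of value per unit:
- A (182/13 per unit): all 13 → value 182, running total 182.00
- D (198/39 per unit): 34 of 39 → value 34×198/39 = 172.6154, running total 354.62
Total 354.62.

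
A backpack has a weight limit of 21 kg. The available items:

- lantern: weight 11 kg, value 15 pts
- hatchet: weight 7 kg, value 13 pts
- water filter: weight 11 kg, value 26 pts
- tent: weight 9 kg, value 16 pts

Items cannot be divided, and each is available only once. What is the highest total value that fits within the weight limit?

42 pts

Check high-value combinations within 21 kg:
- water filter+tent: weight 11+9=20, value 26+16=42
- hatchet+water filter: weight 7+11=18, value 13+26=39
- lantern+tent: weight 11+9=20, value 15+16=31
- hatchet+tent: weight 7+9=16, value 13+16=29
Best: 42 pts.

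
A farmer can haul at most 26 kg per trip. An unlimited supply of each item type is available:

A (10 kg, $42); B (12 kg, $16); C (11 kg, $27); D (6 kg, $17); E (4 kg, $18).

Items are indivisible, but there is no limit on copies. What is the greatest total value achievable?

$114

Best value-per-unit is E at 18/4; filling with it alone gives 6×18 = 108.
Optimal mix: 1×A + 4×E → weight 26, value 114.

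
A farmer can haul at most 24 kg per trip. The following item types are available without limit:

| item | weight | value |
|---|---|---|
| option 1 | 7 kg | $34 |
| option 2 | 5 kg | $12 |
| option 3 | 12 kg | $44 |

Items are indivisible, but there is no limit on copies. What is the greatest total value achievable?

Best value-per-unit is option 1 at 34/7, and filling with it alone uses weight 3×7=21. No mix of the others beats 3×34 = 102.

$102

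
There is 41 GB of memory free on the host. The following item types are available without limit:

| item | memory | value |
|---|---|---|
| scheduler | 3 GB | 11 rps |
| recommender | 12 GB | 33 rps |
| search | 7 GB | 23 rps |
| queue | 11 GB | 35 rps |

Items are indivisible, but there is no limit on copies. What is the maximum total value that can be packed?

145 rps

Best value-per-unit is scheduler at 11/3; filling with it alone gives 13×11 = 143.
Optimal mix: 10×scheduler + 1×queue → memory 41, value 145.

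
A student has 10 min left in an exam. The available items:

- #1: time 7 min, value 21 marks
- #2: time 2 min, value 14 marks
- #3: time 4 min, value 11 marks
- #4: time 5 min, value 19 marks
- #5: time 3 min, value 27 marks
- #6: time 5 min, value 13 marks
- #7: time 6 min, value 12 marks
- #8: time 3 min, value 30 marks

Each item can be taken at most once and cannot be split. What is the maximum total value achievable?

Check high-value combinations within 10 min:
- #2+#5+#8: time 2+3+3=8, value 14+27+30=71
- #3+#5+#8: time 4+3+3=10, value 11+27+30=68
- #2+#4+#8: time 2+5+3=10, value 14+19+30=63
Best: 71 marks.

71 marks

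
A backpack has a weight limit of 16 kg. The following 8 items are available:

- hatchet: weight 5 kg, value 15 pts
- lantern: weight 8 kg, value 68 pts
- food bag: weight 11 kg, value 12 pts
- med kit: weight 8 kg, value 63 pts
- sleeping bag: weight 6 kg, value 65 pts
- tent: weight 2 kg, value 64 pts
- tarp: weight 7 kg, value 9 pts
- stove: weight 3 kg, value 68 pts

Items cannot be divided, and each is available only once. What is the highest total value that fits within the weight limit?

212 pts

Check high-value combinations within 16 kg:
- hatchet+sleeping bag+tent+stove: weight 5+6+2+3=16, value 15+65+64+68=212
- lantern+tent+stove: weight 8+2+3=13, value 68+64+68=200
- sleeping bag+tent+stove: weight 6+2+3=11, value 65+64+68=197
- lantern+sleeping bag+tent: weight 8+6+2=16, value 68+65+64=197
Best: 212 pts.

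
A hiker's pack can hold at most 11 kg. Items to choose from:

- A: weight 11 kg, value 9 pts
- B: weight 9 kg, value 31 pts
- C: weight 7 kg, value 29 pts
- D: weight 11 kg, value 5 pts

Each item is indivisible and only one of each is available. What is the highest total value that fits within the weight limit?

Check high-value combinations within 11 kg:
- B: weight 9, value 31
- C: weight 7, value 29
- A: weight 11, value 9
- D: weight 11, value 5
Best: 31 pts.

31 pts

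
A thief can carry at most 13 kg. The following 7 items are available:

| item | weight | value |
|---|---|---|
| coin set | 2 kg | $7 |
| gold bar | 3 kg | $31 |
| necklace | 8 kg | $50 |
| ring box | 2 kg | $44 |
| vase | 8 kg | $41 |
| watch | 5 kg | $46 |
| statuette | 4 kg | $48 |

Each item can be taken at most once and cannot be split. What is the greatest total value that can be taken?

This is a 0/1 knapsack; check combinations near the capacity.
- coin set+ring box+watch+statuette: weight 2+2+5+4=13, value 7+44+46+48=145
- ring box+watch+statuette: weight 2+5+4=11, value 44+46+48=138
- coin set+gold bar+ring box+statuette: weight 2+3+2+4=11, value 7+31+44+48=130
- coin set+gold bar+ring box+watch: weight 2+3+2+5=12, value 7+31+44+46=128
Best: $145.

$145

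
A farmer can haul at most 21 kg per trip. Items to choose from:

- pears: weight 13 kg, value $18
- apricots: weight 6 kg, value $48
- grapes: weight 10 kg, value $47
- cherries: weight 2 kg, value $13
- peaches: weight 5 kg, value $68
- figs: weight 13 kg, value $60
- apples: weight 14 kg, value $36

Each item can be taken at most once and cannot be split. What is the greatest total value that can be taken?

Check high-value combinations within 21 kg:
- apricots+grapes+peaches: weight 6+10+5=21, value 48+47+68=163
- cherries+peaches+figs: weight 2+5+13=20, value 13+68+60=141
- apricots+cherries+peaches: weight 6+2+5=13, value 48+13+68=129
- grapes+cherries+peaches: weight 10+2+5=17, value 47+13+68=128
Best: $163.

$163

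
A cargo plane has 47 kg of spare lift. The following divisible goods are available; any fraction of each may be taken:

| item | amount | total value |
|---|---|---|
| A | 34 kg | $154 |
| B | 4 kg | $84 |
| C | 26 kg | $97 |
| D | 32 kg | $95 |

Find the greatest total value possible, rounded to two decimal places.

271.58

Take in order of value per unit:
- B (84/4 per unit): all 4 → value 84, running total 84.00
- A (154/34 per unit): all 34 → value 154, running total 238.00
- C (97/26 per unit): 9 of 26 → value 9×97/26 = 33.5769, running total 271.58
Total 271.58.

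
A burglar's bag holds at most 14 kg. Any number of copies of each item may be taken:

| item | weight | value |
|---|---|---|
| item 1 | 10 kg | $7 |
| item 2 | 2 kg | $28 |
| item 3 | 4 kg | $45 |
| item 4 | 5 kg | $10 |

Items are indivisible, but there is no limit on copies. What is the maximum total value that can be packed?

Best value-per-unit is item 2 at 28/2, and filling with it alone uses weight 7×2=14. No mix of the others beats 7×28 = 196.

$196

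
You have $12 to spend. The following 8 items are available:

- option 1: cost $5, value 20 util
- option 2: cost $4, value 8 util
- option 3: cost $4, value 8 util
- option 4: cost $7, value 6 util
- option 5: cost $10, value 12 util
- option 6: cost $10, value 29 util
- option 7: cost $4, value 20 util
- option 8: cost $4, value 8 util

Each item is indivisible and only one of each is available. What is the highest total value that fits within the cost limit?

This is a 0/1 knapsack; check combinations near the capacity.
- option 1+option 7: cost 5+4=9, value 20+20=40
- option 2+option 3+option 7: cost 4+4+4=12, value 8+8+20=36
- option 2+option 7+option 8: cost 4+4+4=12, value 8+20+8=36
- option 3+option 7+option 8: cost 4+4+4=12, value 8+20+8=36
Best: 40 util.

40 util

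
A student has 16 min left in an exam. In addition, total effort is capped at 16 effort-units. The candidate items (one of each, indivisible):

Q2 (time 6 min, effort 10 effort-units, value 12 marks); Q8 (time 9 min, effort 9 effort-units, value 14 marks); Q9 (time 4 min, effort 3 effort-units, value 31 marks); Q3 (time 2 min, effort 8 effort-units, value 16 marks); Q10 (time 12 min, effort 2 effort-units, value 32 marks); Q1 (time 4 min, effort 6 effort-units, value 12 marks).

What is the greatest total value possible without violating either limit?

Feasible sets respecting both limits:
- Q9+Q10: time 16, effort 5, value 63
- Q3+Q10: time 14, effort 10, value 48
- Q9+Q3: time 6, effort 11, value 47
- Q8+Q9: time 13, effort 12, value 45
Best: 63 marks.

63 marks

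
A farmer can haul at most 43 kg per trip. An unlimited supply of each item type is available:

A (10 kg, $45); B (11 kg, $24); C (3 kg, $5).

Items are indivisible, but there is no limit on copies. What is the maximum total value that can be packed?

$185

Best value-per-unit is A at 45/10; filling with it alone gives 4×45 = 180.
Optimal mix: 4×A + 1×C → weight 43, value 185.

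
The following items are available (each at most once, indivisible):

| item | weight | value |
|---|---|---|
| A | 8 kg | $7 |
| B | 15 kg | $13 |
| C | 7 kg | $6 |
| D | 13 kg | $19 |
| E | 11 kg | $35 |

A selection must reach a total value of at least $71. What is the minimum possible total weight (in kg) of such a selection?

46

Subsets with value ≥ 71, sorted by total weight:
- B+C+D+E: weight 46, value 73
- A+B+D+E: weight 47, value 74
- A+B+C+D+E: weight 54, value 80
Minimum weight: 46 kg.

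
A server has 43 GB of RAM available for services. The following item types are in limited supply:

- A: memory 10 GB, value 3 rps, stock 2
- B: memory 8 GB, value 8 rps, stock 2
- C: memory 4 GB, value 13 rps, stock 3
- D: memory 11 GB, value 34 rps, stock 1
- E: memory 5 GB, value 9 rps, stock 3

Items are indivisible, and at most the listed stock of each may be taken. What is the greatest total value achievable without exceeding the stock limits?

100 rps

Top feasible selections:
- 3×C + 1×D + 3×E: memory 38, value 100
- 1×B + 3×C + 1×D + 2×E: memory 41, value 99
- 1×B + 2×C + 1×D + 3×E: memory 42, value 95
- 1×A + 3×C + 1×D + 2×E: memory 43, value 94
Best: 100 rps.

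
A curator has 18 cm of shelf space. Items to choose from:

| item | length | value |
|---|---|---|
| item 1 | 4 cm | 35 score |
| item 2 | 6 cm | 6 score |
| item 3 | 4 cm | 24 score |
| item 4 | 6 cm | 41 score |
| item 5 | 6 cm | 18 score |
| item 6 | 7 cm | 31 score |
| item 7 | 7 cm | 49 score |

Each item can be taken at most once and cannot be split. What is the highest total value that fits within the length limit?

This is a 0/1 knapsack; check combinations near the capacity.
- item 1+item 4+item 7: length 4+6+7=17, value 35+41+49=125
- item 1+item 6+item 7: length 4+7+7=18, value 35+31+49=115
- item 3+item 4+item 7: length 4+6+7=17, value 24+41+49=114
- item 1+item 3+item 7: length 4+4+7=15, value 35+24+49=108
Best: 125 score.

125 score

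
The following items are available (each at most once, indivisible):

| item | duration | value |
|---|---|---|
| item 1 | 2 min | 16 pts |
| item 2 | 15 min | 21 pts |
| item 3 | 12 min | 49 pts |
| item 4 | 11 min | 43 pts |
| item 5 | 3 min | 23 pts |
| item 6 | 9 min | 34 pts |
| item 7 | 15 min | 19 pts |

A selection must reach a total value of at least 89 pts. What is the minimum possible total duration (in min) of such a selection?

22

Subsets with value ≥ 89, sorted by total duration:
- item 1+item 4+item 6: duration 22, value 93
- item 4+item 5+item 6: duration 23, value 100
Minimum duration: 22 min.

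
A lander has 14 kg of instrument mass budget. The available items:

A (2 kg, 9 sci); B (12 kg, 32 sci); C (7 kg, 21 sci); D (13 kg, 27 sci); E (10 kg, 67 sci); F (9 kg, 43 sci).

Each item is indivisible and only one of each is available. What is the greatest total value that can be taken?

Check high-value combinations within 14 kg:
- A+E: mass 2+10=12, value 9+67=76
- E: mass 10, value 67
- A+F: mass 2+9=11, value 9+43=52
- F: mass 9, value 43
- A+B: mass 2+12=14, value 9+32=41
Best: 76 sci.

76 sci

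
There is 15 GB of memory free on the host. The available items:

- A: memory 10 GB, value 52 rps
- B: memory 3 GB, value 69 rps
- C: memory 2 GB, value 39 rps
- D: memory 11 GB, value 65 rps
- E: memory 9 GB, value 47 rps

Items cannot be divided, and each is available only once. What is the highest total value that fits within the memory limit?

Check high-value combinations within 15 GB:
- A+B+C: memory 10+3+2=15, value 52+69+39=160
- B+C+E: memory 3+2+9=14, value 69+39+47=155
- B+D: memory 3+11=14, value 69+65=134
Best: 160 rps.

160 rps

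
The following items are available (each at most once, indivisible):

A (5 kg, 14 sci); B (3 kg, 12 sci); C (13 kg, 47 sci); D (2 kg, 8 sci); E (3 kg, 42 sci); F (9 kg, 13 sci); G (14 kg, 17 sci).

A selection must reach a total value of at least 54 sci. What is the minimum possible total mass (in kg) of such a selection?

6

Subsets with value ≥ 54, sorted by total mass:
- B+E: mass 6, value 54
- B+D+E: mass 8, value 62
Minimum mass: 6 kg.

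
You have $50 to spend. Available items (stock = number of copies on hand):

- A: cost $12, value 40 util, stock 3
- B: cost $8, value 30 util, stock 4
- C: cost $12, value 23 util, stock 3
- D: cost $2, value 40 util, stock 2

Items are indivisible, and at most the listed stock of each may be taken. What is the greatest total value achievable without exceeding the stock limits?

Top feasible selections:
- 1×A + 4×B + 2×D: cost 48, value 240
- 3×A + 1×B + 2×D: cost 48, value 230
- 4×B + 1×C + 2×D: cost 48, value 223
- 2×A + 2×B + 2×D: cost 44, value 220
Best: 240 util.

240 util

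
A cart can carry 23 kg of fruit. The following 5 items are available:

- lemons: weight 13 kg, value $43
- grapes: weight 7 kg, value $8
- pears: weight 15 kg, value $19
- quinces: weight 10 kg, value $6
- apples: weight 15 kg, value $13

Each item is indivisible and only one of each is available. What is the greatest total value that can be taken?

$51

Check high-value combinations within 23 kg:
- lemons+grapes: weight 13+7=20, value 43+8=51
- lemons+quinces: weight 13+10=23, value 43+6=49
- lemons: weight 13, value 43
- grapes+pears: weight 7+15=22, value 8+19=27
Best: $51.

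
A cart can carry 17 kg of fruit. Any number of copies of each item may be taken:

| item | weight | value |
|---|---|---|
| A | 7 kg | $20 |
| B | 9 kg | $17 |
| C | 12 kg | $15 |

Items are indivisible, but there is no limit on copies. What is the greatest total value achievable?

Best value-per-unit is A at 20/7, and filling with it alone uses weight 2×7=14. No mix of the others beats 2×20 = 40.

$40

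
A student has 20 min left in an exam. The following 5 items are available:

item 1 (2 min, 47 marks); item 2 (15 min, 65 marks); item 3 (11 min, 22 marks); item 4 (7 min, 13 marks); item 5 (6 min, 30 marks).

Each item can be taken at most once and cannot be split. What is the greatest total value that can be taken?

112 marks

Check high-value combinations within 20 min:
- item 1+item 2: time 2+15=17, value 47+65=112
- item 1+item 3+item 5: time 2+11+6=19, value 47+22+30=99
- item 1+item 4+item 5: time 2+7+6=15, value 47+13+30=90
- item 1+item 3+item 4: time 2+11+7=20, value 47+22+13=82
- item 1+item 5: time 2+6=8, value 47+30=77
Best: 112 marks.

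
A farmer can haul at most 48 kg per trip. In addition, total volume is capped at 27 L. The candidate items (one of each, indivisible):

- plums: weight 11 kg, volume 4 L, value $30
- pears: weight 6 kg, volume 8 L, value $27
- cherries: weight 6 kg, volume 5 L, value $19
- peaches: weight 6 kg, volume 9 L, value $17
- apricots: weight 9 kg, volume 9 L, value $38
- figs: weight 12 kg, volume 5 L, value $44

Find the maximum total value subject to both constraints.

$139

Feasible sets respecting both limits:
- plums+pears+apricots+figs: weight 38, volume 26, value 139
- plums+cherries+apricots+figs: weight 38, volume 23, value 131
- plums+peaches+apricots+figs: weight 38, volume 27, value 129
- pears+cherries+apricots+figs: weight 33, volume 27, value 128
Best: $139.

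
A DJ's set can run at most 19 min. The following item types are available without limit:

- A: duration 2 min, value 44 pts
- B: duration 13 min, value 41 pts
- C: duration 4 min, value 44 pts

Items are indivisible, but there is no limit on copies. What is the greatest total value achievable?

Best value-per-unit is A at 44/2, and filling with it alone uses duration 9×2=18. No mix of the others beats 9×44 = 396.

396 pts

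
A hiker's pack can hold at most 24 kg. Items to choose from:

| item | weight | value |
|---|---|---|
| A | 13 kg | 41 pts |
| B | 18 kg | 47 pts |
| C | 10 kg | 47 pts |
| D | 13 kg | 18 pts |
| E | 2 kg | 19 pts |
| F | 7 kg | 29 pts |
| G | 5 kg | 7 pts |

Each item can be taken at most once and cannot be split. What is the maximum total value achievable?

Check high-value combinations within 24 kg:
- C+E+F+G: weight 10+2+7+5=24, value 47+19+29+7=102
- C+E+F: weight 10+2+7=19, value 47+19+29=95
- A+E+F: weight 13+2+7=22, value 41+19+29=89
- A+C: weight 13+10=23, value 41+47=88
- C+F+G: weight 10+7+5=22, value 47+29+7=83
Best: 102 pts.

102 pts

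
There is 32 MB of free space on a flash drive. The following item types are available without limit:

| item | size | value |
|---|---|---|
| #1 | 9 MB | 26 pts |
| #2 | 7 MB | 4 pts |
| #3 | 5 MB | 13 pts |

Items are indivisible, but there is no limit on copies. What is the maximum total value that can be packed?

Best value-per-unit is #1 at 26/9; filling with it alone gives 3×26 = 78.
Optimal mix: 3×#1 + 1×#3 → size 32, value 91.

91 pts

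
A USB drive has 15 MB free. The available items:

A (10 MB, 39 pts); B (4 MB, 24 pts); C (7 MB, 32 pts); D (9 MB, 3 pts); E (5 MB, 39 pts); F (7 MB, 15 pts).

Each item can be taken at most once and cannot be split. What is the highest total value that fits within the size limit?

78 pts

Check high-value combinations within 15 MB:
- A+E: size 10+5=15, value 39+39=78
- C+E: size 7+5=12, value 32+39=71
- B+E: size 4+5=9, value 24+39=63
- A+B: size 10+4=14, value 39+24=63
- B+C: size 4+7=11, value 24+32=56
Best: 78 pts.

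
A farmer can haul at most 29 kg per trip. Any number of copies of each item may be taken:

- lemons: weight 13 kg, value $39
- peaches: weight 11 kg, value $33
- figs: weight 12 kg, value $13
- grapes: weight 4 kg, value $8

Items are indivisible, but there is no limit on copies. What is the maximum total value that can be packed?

Best value-per-unit is lemons at 39/13; filling with it alone gives 2×39 = 78.
Optimal mix: 1×lemons + 1×peaches + 1×grapes → weight 28, value 80.

$80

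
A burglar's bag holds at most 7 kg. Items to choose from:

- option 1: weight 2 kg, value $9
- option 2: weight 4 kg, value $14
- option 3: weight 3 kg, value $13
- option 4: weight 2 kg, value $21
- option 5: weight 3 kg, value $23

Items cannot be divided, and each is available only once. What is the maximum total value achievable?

$53

Check high-value combinations within 7 kg:
- option 1+option 4+option 5: weight 2+2+3=7, value 9+21+23=53
- option 4+option 5: weight 2+3=5, value 21+23=44
- option 1+option 3+option 4: weight 2+3+2=7, value 9+13+21=43
- option 2+option 5: weight 4+3=7, value 14+23=37
Best: $53.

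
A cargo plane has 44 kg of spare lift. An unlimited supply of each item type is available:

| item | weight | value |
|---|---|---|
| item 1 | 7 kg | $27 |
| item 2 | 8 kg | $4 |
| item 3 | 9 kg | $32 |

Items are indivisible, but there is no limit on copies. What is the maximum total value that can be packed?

Best value-per-unit is item 1 at 27/7; filling with it alone gives 6×27 = 162.
Optimal mix: 5×item 1 + 1×item 3 → weight 44, value 167.

$167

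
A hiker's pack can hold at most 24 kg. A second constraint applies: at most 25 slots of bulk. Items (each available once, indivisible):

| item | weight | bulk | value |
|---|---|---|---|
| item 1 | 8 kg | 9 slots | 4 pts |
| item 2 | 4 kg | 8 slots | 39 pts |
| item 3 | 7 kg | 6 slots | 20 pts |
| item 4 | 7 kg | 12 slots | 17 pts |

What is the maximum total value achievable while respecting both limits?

Feasible sets respecting both limits:
- item 1+item 2+item 3: weight 19, bulk 23, value 63
- item 2+item 3: weight 11, bulk 14, value 59
- item 2+item 4: weight 11, bulk 20, value 56
- item 1+item 2: weight 12, bulk 17, value 43
Best: 63 pts.

63 pts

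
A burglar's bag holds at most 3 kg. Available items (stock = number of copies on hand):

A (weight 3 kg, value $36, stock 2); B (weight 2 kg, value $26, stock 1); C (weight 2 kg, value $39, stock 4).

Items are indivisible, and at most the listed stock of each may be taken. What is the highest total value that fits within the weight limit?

Top feasible selections:
- 1×C: weight 2, value 39
- 1×A: weight 3, value 36
- 1×B: weight 2, value 26
Best: $39.

$39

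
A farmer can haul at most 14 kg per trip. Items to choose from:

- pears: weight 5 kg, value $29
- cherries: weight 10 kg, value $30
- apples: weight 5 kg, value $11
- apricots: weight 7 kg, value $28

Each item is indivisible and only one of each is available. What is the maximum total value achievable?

$57

This is a 0/1 knapsack; check combinations near the capacity.
- pears+apricots: weight 5+7=12, value 29+28=57
- pears+apples: weight 5+5=10, value 29+11=40
- apples+apricots: weight 5+7=12, value 11+28=39
- cherries: weight 10, value 30
- pears: weight 5, value 29
Best: $57.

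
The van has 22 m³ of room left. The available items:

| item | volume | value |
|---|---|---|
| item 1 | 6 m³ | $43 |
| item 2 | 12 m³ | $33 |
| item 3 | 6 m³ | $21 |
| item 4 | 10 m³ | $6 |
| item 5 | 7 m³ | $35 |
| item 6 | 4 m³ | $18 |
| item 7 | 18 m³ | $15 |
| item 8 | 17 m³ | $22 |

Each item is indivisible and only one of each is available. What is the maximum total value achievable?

Check high-value combinations within 22 m³:
- item 1+item 3+item 5: volume 6+6+7=19, value 43+21+35=99
- item 1+item 5+item 6: volume 6+7+4=17, value 43+35+18=96
- item 1+item 2+item 6: volume 6+12+4=22, value 43+33+18=94
- item 1+item 3+item 6: volume 6+6+4=16, value 43+21+18=82
- item 1+item 5: volume 6+7=13, value 43+35=78
Best: $99.

$99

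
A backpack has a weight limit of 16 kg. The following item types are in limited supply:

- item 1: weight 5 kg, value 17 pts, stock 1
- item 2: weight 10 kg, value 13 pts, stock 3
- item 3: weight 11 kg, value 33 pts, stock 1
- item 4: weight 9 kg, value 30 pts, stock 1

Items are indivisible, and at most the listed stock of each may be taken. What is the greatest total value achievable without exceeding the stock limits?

Best selections within weight 16 and stock limits:
- 1×item 1 + 1×item 3: weight 16, value 50
- 1×item 1 + 1×item 4: weight 14, value 47
Best: 50 pts.

50 pts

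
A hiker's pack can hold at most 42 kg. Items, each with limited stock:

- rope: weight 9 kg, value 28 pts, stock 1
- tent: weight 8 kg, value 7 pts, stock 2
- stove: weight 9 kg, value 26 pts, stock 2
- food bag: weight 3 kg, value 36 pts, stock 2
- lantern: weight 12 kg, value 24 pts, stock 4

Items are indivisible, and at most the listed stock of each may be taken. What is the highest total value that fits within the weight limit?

Top feasible selections:
- 1×rope + 1×tent + 2×stove + 2×food bag: weight 41, value 159
- 1×rope + 2×stove + 2×food bag: weight 33, value 152
- 1×rope + 1×stove + 2×food bag + 1×lantern: weight 36, value 150
Best: 159 pts.

159 pts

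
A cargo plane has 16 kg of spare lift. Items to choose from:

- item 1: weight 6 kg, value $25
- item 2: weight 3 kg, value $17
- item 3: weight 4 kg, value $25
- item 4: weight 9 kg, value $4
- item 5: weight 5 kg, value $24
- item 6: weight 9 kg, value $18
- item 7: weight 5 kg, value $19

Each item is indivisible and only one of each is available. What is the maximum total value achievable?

Check high-value combinations within 16 kg:
- item 1+item 3+item 5: weight 6+4+5=15, value 25+25+24=74
- item 1+item 3+item 7: weight 6+4+5=15, value 25+25+19=69
- item 3+item 5+item 7: weight 4+5+5=14, value 25+24+19=68
- item 1+item 5+item 7: weight 6+5+5=16, value 25+24+19=68
Best: $74.

$74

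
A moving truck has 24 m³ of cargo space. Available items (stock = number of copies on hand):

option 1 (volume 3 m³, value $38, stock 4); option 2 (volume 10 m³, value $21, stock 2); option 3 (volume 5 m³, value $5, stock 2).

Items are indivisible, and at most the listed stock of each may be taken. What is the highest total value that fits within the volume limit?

Top feasible selections:
- 4×option 1 + 1×option 2: volume 22, value 173
- 4×option 1 + 2×option 3: volume 22, value 162
Best: $173.

$173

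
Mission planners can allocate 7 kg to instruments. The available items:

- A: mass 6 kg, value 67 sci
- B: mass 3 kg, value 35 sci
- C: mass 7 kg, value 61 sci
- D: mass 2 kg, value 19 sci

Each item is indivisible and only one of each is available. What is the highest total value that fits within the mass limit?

67 sci

Check high-value combinations within 7 kg:
- A: mass 6, value 67
- C: mass 7, value 61
- B+D: mass 3+2=5, value 35+19=54
Best: 67 sci.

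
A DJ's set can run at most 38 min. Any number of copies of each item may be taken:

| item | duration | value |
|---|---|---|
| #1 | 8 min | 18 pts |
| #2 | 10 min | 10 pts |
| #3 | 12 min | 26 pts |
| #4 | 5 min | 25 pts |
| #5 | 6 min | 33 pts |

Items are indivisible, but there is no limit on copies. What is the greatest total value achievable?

199 pts

Best value-per-unit is #5 at 33/6; filling with it alone gives 6×33 = 198.
Optimal mix: 4×#4 + 3×#5 → duration 38, value 199.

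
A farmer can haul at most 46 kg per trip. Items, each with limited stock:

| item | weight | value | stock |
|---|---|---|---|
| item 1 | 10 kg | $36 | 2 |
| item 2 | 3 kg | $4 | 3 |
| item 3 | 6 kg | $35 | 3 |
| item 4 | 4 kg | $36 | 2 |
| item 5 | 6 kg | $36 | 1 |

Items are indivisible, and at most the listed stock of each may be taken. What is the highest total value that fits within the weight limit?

$253

Top feasible selections:
- 1×item 1 + 1×item 2 + 3×item 3 + 2×item 4 + 1×item 5: weight 45, value 253
- 2×item 1 + 2×item 3 + 2×item 4 + 1×item 5: weight 46, value 250
- 1×item 1 + 3×item 3 + 2×item 4 + 1×item 5: weight 42, value 249
Best: $253.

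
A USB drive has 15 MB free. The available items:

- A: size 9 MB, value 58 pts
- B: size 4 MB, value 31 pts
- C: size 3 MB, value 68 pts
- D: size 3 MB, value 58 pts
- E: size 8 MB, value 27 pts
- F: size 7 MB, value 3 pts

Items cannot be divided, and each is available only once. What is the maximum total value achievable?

Check high-value combinations within 15 MB:
- A+C+D: size 9+3+3=15, value 58+68+58=184
- B+C+D: size 4+3+3=10, value 31+68+58=157
- C+D+E: size 3+3+8=14, value 68+58+27=153
- C+D+F: size 3+3+7=13, value 68+58+3=129
Best: 184 pts.

184 pts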